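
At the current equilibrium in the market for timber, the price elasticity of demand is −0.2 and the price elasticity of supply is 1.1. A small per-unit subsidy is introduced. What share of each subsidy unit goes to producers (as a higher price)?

For a small subsidy around the equilibrium, the benefit split depends on the relative slopes, which at a point are proportional to the elasticities.
Buyer share = εs/(εs + |εd|) = 1.1/(1.1 + 0.2) = 11/13; seller share = |εd|/(εs + |εd|) = 2/13.
So producers capture 2/13 of the subsidy.

Producer share = 2/13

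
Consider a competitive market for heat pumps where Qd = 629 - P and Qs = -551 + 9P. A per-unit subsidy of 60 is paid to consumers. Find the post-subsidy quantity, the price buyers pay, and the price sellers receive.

Q' = 565; buyers pay 64; sellers receive 124

Pre-subsidy: 629 - P = -551 + 9P gives P* = 118, Q* = 511.
With the rebate, buyers effectively pay Pb = Ps − 60, where Ps is the price sellers receive.
Demand in terms of Ps becomes Qd = 629 − 1(Ps − 60) = 689 - Ps. Setting this equal to supply: 689 - Ps = -551 + 9Ps, so Ps = 124.
Buyers pay Pb = 124 − 60 = 64; Q' = -551 + 9·124 = 565.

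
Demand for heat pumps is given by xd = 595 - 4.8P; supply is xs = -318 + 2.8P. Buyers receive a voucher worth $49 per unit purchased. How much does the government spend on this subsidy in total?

Pre-subsidy: 595 - 4.8P = -318 + 2.8P gives P* = 4565/38, x* = 349/19.
With the rebate, buyers effectively pay Pb = Ps − 49, where Ps is the price sellers receive.
Demand in terms of Ps becomes xd = 595 − 4.8(Ps − 49) = 830.2 - 4.8Ps. Setting this equal to supply: 830.2 - 4.8Ps = -318 + 2.8Ps, so Ps = 5741/38.
Buyers pay Pb = 5741/38 − 49 = 3879/38; x' = -318 + 2.8·(5741/38) = 9977/95.
Government outlay = subsidy × quantity = 49 × 9977/95 = 488873/95.

Government cost = 488873/95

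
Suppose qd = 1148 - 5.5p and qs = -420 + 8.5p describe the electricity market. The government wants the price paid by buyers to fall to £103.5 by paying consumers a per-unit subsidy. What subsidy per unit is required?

Required subsidy s = £14 per unit

At a buyer price of 103.5, quantity demanded is 1148 − 5.5·103.5 = 578.75.
Sellers supply 578.75 only when they receive ps with -420 + 8.5·ps = 578.75, i.e. ps = 117.5.
s = ps − pb = 117.5 − 103.5 = 14.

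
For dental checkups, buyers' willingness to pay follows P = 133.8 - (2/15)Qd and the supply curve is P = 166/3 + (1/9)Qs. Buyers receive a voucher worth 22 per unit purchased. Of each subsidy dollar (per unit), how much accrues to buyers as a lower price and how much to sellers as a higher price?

Pre-subsidy: 133.8 - (2/15)Q = 166/3 + (1/9)Q gives Q* = 321 and P* = 91.
With the rebate, buyers effectively pay Pb = Ps − 22, where Ps is the price sellers receive.
On the curves, Pb = 133.8 - (2/15)Q and Ps = 166/3 + (1/9)Q; the wedge Ps − Pb = 22 gives 166/3 + (1/9)Q − (133.8 - (2/15)Q) = 22, so Q' = 411.
Then Pb = 133.8 − (2/15)·411 = 79 and Ps = 166/3 + (1/9)·411 = 101.
Buyers' price falls by P* − Pb = 91 − 79 = 12; sellers' price rises by Ps − P* = 101 − 91 = 10.

Buyers gain 12 per unit; sellers gain 10 per unit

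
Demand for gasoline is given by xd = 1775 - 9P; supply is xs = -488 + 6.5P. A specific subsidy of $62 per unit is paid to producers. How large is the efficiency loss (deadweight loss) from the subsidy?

Pre-subsidy: 1775 - 9P = -488 + 6.5P gives P* = 146, x* = 461.
With the subsidy, sellers receive Ps = Pb + 62 for each unit, where Pb is the price buyers pay.
Supply in terms of Pb becomes xs = -488 + 6.5(Pb + 62) = -85 + 6.5Pb. Setting this equal to demand: 1775 - 9Pb = -85 + 6.5Pb, so Pb = 120.
Sellers receive Ps = 120 + 62 = 182; x' = 1775 − 9·120 = 695.
The subsidy expands output by 695 − 461 = 234 past the efficient level; on those units the gap between marginal cost and willingness to pay runs from 0 up to 62.
DWL = ½ × 62 × 234 = 7254.

Deadweight loss = $7254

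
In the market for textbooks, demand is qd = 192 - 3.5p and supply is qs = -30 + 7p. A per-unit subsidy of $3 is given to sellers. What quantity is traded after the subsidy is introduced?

q' = 125

Pre-subsidy: 192 - 3.5p = -30 + 7p gives p* = 148/7, q* = 118.
With the subsidy, sellers receive ps = pb + 3 for each unit, where pb is the price buyers pay.
Supply in terms of pb becomes qs = -30 + 7(pb + 3) = -9 + 7pb. Setting this equal to demand: 192 - 3.5pb = -9 + 7pb, so pb = 134/7.
Sellers receive ps = 134/7 + 3 = 155/7; q' = 192 − 3.5·(134/7) = 125.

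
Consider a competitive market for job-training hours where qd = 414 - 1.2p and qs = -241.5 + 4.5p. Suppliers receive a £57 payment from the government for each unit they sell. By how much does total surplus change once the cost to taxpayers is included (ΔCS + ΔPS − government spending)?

Pre-subsidy: 414 - 1.2p = -241.5 + 4.5p gives p* = 115, q* = 276.
With the subsidy, sellers receive ps = pb + 57 for each unit, where pb is the price buyers pay.
Supply in terms of pb becomes qs = -241.5 + 4.5(pb + 57) = 15 + 4.5pb. Setting this equal to demand: 414 - 1.2pb = 15 + 4.5pb, so pb = 70.
Sellers receive ps = 70 + 57 = 127; q' = 414 − 1.2·70 = 330.
ΔCS = ½(276 + 330)(115 − 70) = 13635; ΔPS = ½(276 + 330)(127 − 115) = 3636.
Government spending = 57 × 330 = 18810.
Net change = 13635 + 3636 − 18810 = -1539. The loss equals the DWL triangle ½·57·54.

Net change in total surplus = -£1539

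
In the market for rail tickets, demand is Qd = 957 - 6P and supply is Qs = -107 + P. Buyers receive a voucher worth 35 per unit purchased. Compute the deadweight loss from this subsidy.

Pre-subsidy: 957 - 6P = -107 + P gives P* = 152, Q* = 45.
With the rebate, buyers effectively pay Pb = Ps − 35, where Ps is the price sellers receive.
Demand in terms of Ps becomes Qd = 957 − 6(Ps − 35) = 1167 - 6Ps. Setting this equal to supply: 1167 - 6Ps = -107 + Ps, so Ps = 182.
Buyers pay Pb = 182 − 35 = 147; Q' = -107 + 1·182 = 75.
The subsidy expands output by 75 − 45 = 30 past the efficient level; on those units the gap between marginal cost and willingness to pay runs from 0 up to 35.
DWL = ½ × 35 × 30 = 525.

Deadweight loss = 525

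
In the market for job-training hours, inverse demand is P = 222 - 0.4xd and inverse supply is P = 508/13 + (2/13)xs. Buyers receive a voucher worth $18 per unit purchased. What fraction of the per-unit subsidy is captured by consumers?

Pre-subsidy: 222 - 0.4x = 508/13 + (2/13)x gives x* = 5945/18 and P* = 809/9.
With the rebate, buyers effectively pay Pb = Ps − 18, where Ps is the price sellers receive.
On the curves, Pb = 222 - 0.4x and Ps = 508/13 + (2/13)x; the wedge Ps − Pb = 18 gives 508/13 + (2/13)x − (222 - 0.4x) = 18, so x' = 3265/9.
Then Pb = 222 − 0.4·(3265/9) = 692/9 and Ps = 508/13 + (2/13)·(3265/9) = 854/9.
Buyers' price falls by P* − Pb = 809/9 − 692/9 = 13; sellers' price rises by Ps − P* = 854/9 − 809/9 = 5.
So consumers capture 13/18 = 13/18 of each unit of subsidy.

Consumer share = 13/18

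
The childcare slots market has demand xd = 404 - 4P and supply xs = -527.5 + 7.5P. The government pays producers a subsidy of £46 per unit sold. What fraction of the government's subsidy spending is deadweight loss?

DWL / government spending = 0.3

Pre-subsidy: 404 - 4P = -527.5 + 7.5P gives P* = 81, x* = 80.
With the subsidy, sellers receive Ps = Pb + 46 for each unit, where Pb is the price buyers pay.
Supply in terms of Pb becomes xs = -527.5 + 7.5(Pb + 46) = -182.5 + 7.5Pb. Setting this equal to demand: 404 - 4Pb = -182.5 + 7.5Pb, so Pb = 51.
Sellers receive Ps = 51 + 46 = 97; x' = 404 − 4·51 = 200.
ΔCS = ½(80 + 200)(81 − 51) = 4200; ΔPS = ½(80 + 200)(97 − 81) = 2240.
Government spending = 46 × 200 = 9200.
DWL = ½ × 46 × (200 − 80) = 2760; fraction = 2760 / 9200 = 0.3.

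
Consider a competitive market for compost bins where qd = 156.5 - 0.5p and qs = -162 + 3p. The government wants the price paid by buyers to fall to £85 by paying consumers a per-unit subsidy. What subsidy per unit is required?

At a buyer price of 85, quantity demanded is 156.5 − 0.5·85 = 114.
Sellers supply 114 only when they receive ps with -162 + 3·ps = 114, i.e. ps = 92.
s = ps − pb = 92 − 85 = 7.

Required subsidy s = £7 per unit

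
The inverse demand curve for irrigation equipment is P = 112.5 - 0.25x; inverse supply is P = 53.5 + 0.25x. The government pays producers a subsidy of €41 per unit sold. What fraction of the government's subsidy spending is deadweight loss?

DWL / government spending = 0.205

Pre-subsidy: 112.5 - 0.25x = 53.5 + 0.25x gives x* = 118 and P* = 83.
With the subsidy, sellers receive Ps = Pb + 41 for each unit, where Pb is the price buyers pay.
On the curves, Pb = 112.5 - 0.25x and Ps = 53.5 + 0.25x; the wedge Ps − Pb = 41 gives 53.5 + 0.25x − (112.5 - 0.25x) = 41, so x' = 200.
Then Pb = 112.5 − 0.25·200 = 62.5 and Ps = 53.5 + 0.25·200 = 103.5.
ΔCS = ½(118 + 200)(83 − 62.5) = 3259.5; ΔPS = ½(118 + 200)(103.5 − 83) = 3259.5.
Government spending = 41 × 200 = 8200.
DWL = ½ × 41 × (200 − 118) = 1681; fraction = 1681 / 8200 = 0.205.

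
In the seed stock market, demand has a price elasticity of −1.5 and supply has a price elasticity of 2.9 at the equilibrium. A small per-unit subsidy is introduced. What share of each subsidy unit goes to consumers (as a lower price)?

Consumer share = 29/44

For a small subsidy around the equilibrium, the benefit split depends on the relative slopes, which at a point are proportional to the elasticities.
Buyer share = εs/(εs + |εd|) = 2.9/(2.9 + 1.5) = 29/44; seller share = |εd|/(εs + |εd|) = 15/44.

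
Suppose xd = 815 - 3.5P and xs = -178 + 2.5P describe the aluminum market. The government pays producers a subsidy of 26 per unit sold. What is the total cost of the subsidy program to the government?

Pre-subsidy: 815 - 3.5P = -178 + 2.5P gives P* = 165.5, x* = 235.75.
With the subsidy, sellers receive Ps = Pb + 26 for each unit, where Pb is the price buyers pay.
Supply in terms of Pb becomes xs = -178 + 2.5(Pb + 26) = -113 + 2.5Pb. Setting this equal to demand: 815 - 3.5Pb = -113 + 2.5Pb, so Pb = 464/3.
Sellers receive Ps = 464/3 + 26 = 542/3; x' = 815 − 3.5·(464/3) = 821/3.
Government outlay = subsidy × quantity = 26 × 821/3 = 21346/3.

Government cost = 21346/3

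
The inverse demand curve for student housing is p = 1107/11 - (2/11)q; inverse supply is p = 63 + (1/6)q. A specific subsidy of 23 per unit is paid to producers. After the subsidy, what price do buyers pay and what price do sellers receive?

Buyers pay 69; sellers receive 92

Pre-subsidy: 1107/11 - (2/11)q = 63 + (1/6)q gives q* = 108 and p* = 81.
With the subsidy, sellers receive ps = pb + 23 for each unit, where pb is the price buyers pay.
On the curves, pb = 1107/11 - (2/11)q and ps = 63 + (1/6)q; the wedge ps − pb = 23 gives 63 + (1/6)q − (1107/11 - (2/11)q) = 23, so q' = 174.
Then pb = 1107/11 − (2/11)·174 = 69 and ps = 63 + (1/6)·174 = 92.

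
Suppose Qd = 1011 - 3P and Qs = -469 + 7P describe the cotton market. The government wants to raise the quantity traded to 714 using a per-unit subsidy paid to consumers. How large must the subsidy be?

Required subsidy s = 70 per unit

At Q = 714, invert demand for the buyer price: Pb = (1011 − 714)/3 = 99; invert supply for the seller price: Ps = (714 − (-469))/7 = 169.
The subsidy must fill the gap: s = Ps − Pb = 169 − 99 = 70.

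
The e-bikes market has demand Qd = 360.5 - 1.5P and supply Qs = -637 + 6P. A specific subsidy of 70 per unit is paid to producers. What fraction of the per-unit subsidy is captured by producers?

Pre-subsidy: 360.5 - 1.5P = -637 + 6P gives P* = 133, Q* = 161.
With the subsidy, sellers receive Ps = Pb + 70 for each unit, where Pb is the price buyers pay.
Supply in terms of Pb becomes Qs = -637 + 6(Pb + 70) = -217 + 6Pb. Setting this equal to demand: 360.5 - 1.5Pb = -217 + 6Pb, so Pb = 77.
Sellers receive Ps = 77 + 70 = 147; Q' = 360.5 − 1.5·77 = 245.
Buyers' price falls by P* − Pb = 133 − 77 = 56; sellers' price rises by Ps − P* = 147 − 133 = 14.
So producers capture 14/70 = 0.2 of each unit of subsidy.

Producer share = 0.2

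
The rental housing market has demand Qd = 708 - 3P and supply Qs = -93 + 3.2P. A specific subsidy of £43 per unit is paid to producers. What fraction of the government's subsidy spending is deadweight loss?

DWL / government spending = 8/93

Pre-subsidy: 708 - 3P = -93 + 3.2P gives P* = 4005/31, Q* = 9933/31.
With the subsidy, sellers receive Ps = Pb + 43 for each unit, where Pb is the price buyers pay.
Supply in terms of Pb becomes Qs = -93 + 3.2(Pb + 43) = 44.6 + 3.2Pb. Setting this equal to demand: 708 - 3Pb = 44.6 + 3.2Pb, so Pb = 107.
Sellers receive Ps = 107 + 43 = 150; Q' = 708 − 3·107 = 387.
ΔCS = ½(9933/31 + 387)(4005/31 − 107) = 7543920/961; ΔPS = ½(9933/31 + 387)(150 − 4005/31) = 7072425/961.
Government spending = 43 × 387 = 16641.
DWL = ½ × 43 × (387 − 9933/31) = 44376/31; fraction = (44376/31) / 16641 = 8/93.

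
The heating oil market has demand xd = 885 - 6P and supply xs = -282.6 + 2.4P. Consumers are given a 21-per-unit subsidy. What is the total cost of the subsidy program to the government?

Government cost = 1827

Pre-subsidy: 885 - 6P = -282.6 + 2.4P gives P* = 139, x* = 51.
With the rebate, buyers effectively pay Pb = Ps − 21, where Ps is the price sellers receive.
Demand in terms of Ps becomes xd = 885 − 6(Ps − 21) = 1011 - 6Ps. Setting this equal to supply: 1011 - 6Ps = -282.6 + 2.4Ps, so Ps = 154.
Buyers pay Pb = 154 − 21 = 133; x' = -282.6 + 2.4·154 = 87.
Government outlay = subsidy × quantity = 21 × 87 = 1827.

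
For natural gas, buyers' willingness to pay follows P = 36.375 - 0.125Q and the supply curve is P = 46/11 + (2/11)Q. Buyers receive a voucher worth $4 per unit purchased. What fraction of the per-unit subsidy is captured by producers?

Pre-subsidy: 36.375 - 0.125Q = 46/11 + (2/11)Q gives Q* = 2833/27 and P* = 628/27.
With the rebate, buyers effectively pay Pb = Ps − 4, where Ps is the price sellers receive.
On the curves, Pb = 36.375 - 0.125Q and Ps = 46/11 + (2/11)Q; the wedge Ps − Pb = 4 gives 46/11 + (2/11)Q − (36.375 - 0.125Q) = 4, so Q' = 3185/27.
Then Pb = 36.375 − 0.125·(3185/27) = 584/27 and Ps = 46/11 + (2/11)·(3185/27) = 692/27.
Buyers' price falls by P* − Pb = 628/27 − 584/27 = 44/27; sellers' price rises by Ps − P* = 692/27 − 628/27 = 64/27.
So producers capture (64/27)/4 = 16/27 of each unit of subsidy.

Producer share = 16/27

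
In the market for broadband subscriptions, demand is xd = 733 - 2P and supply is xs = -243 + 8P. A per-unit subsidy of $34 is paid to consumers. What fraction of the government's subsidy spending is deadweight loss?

DWL / government spending = 136/2961

Pre-subsidy: 733 - 2P = -243 + 8P gives P* = 97.6, x* = 537.8.
With the rebate, buyers effectively pay Pb = Ps − 34, where Ps is the price sellers receive.
Demand in terms of Ps becomes xd = 733 − 2(Ps − 34) = 801 - 2Ps. Setting this equal to supply: 801 - 2Ps = -243 + 8Ps, so Ps = 104.4.
Buyers pay Pb = 104.4 − 34 = 70.4; x' = -243 + 8·104.4 = 592.2.
ΔCS = ½(537.8 + 592.2)(97.6 − 70.4) = 15368; ΔPS = ½(537.8 + 592.2)(104.4 − 97.6) = 3842.
Government spending = 34 × 592.2 = 20134.8.
DWL = ½ × 34 × (592.2 − 537.8) = 924.8; fraction = 924.8 / 20134.8 = 136/2961.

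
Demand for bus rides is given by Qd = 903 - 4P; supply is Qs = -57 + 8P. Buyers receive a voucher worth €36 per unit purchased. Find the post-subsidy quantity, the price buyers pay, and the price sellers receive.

Pre-subsidy: 903 - 4P = -57 + 8P gives P* = 80, Q* = 583.
With the rebate, buyers effectively pay Pb = Ps − 36, where Ps is the price sellers receive.
Demand in terms of Ps becomes Qd = 903 − 4(Ps − 36) = 1047 - 4Ps. Setting this equal to supply: 1047 - 4Ps = -57 + 8Ps, so Ps = 92.
Buyers pay Pb = 92 − 36 = 56; Q' = -57 + 8·92 = 679.

Q' = 679; buyers pay €56; sellers receive €92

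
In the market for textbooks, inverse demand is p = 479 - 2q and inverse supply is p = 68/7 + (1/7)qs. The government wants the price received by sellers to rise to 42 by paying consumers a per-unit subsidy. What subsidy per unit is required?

Required subsidy s = 15 per unit

At a seller price of 42, quantity supplied is -68 + 7·42 = 226.
Buyers absorb 226 only when they pay pb = 479 − 2·226 = 27.
s = ps − pb = 42 − 27 = 15.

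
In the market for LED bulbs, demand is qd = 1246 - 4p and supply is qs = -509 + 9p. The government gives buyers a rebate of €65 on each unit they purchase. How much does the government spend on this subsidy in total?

Government cost = €57590

Pre-subsidy: 1246 - 4p = -509 + 9p gives p* = 135, q* = 706.
With the rebate, buyers effectively pay pb = ps − 65, where ps is the price sellers receive.
Demand in terms of ps becomes qd = 1246 − 4(ps − 65) = 1506 - 4ps. Setting this equal to supply: 1506 - 4ps = -509 + 9ps, so ps = 155.
Buyers pay pb = 155 − 65 = 90; q' = -509 + 9·155 = 886.
Government outlay = subsidy × quantity = 65 × 886 = 57590.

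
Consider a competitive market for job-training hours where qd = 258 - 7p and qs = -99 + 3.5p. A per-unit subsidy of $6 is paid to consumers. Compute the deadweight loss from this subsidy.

Deadweight loss = $42

Pre-subsidy: 258 - 7p = -99 + 3.5p gives p* = 34, q* = 20.
With the rebate, buyers effectively pay pb = ps − 6, where ps is the price sellers receive.
Demand in terms of ps becomes qd = 258 − 7(ps − 6) = 300 - 7ps. Setting this equal to supply: 300 - 7ps = -99 + 3.5ps, so ps = 38.
Buyers pay pb = 38 − 6 = 32; q' = -99 + 3.5·38 = 34.
The subsidy expands output by 34 − 20 = 14 past the efficient level; on those units the gap between marginal cost and willingness to pay runs from 0 up to 6.
DWL = ½ × 6 × 14 = 42.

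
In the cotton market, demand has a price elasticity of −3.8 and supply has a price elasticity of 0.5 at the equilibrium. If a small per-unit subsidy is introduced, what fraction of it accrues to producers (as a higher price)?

For a small subsidy around the equilibrium, the benefit split depends on the relative slopes, which at a point are proportional to the elasticities.
Buyer share = εs/(εs + |εd|) = 0.5/(0.5 + 3.8) = 5/43; seller share = |εd|/(εs + |εd|) = 38/43.
So producers capture 38/43 of the subsidy.

Producer share = 38/43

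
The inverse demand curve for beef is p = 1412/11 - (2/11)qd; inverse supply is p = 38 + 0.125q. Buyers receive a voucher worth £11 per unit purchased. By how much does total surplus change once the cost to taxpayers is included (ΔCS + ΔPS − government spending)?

Net change in total surplus = -5324/27

Pre-subsidy: 1412/11 - (2/11)q = 38 + 0.125q gives q* = 7952/27 and p* = 2020/27.
With the rebate, buyers effectively pay pb = ps − 11, where ps is the price sellers receive.
On the curves, pb = 1412/11 - (2/11)q and ps = 38 + 0.125q; the wedge ps − pb = 11 gives 38 + 0.125q − (1412/11 - (2/11)q) = 11, so q' = 8920/27.
Then pb = 1412/11 − (2/11)·(8920/27) = 1844/27 and ps = 38 + 0.125·(8920/27) = 2141/27.
ΔCS = ½(7952/27 + 8920/27)(2020/27 − 1844/27) = 494912/243; ΔPS = ½(7952/27 + 8920/27)(2141/27 − 2020/27) = 340252/243.
Government spending = 11 × 8920/27 = 98120/27.
Net change = 494912/243 + 340252/243 − 98120/27 = -5324/27. The loss equals the DWL triangle ½·11·968/27.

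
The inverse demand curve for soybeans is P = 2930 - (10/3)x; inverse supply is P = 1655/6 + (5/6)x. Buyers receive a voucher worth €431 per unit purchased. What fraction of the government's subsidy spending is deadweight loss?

DWL / government spending = 1293/18511

Pre-subsidy: 2930 - (10/3)x = 1655/6 + (5/6)x gives x* = 637 and P* = 2420/3.
With the rebate, buyers effectively pay Pb = Ps − 431, where Ps is the price sellers receive.
On the curves, Pb = 2930 - (10/3)x and Ps = 1655/6 + (5/6)x; the wedge Ps − Pb = 431 gives 1655/6 + (5/6)x − (2930 - (10/3)x) = 431, so x' = 740.44.
Then Pb = 2930 − (10/3)·740.44 = 6928/15 and Ps = 1655/6 + (5/6)·740.44 = 13393/15.
ΔCS = ½(637 + 740.44)(2420/3 − 6928/15) = 237470.656; ΔPS = ½(637 + 740.44)(13393/15 − 2420/3) = 59367.664.
Government spending = 431 × 740.44 = 319129.64.
DWL = ½ × 431 × (740.44 − 637) = 22291.32; fraction = 22291.32 / 319129.64 = 1293/18511.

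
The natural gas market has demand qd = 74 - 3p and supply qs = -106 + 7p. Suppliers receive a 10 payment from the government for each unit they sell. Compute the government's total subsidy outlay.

Government cost = 410

Pre-subsidy: 74 - 3p = -106 + 7p gives p* = 18, q* = 20.
With the subsidy, sellers receive ps = pb + 10 for each unit, where pb is the price buyers pay.
Supply in terms of pb becomes qs = -106 + 7(pb + 10) = -36 + 7pb. Setting this equal to demand: 74 - 3pb = -36 + 7pb, so pb = 11.
Sellers receive ps = 11 + 10 = 21; q' = 74 − 3·11 = 41.
Government outlay = subsidy × quantity = 10 × 41 = 410.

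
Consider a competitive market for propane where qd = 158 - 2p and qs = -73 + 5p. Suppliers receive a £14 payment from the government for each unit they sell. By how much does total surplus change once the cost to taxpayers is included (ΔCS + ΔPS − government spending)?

Net change in total surplus = -£140

Pre-subsidy: 158 - 2p = -73 + 5p gives p* = 33, q* = 92.
With the subsidy, sellers receive ps = pb + 14 for each unit, where pb is the price buyers pay.
Supply in terms of pb becomes qs = -73 + 5(pb + 14) = -3 + 5pb. Setting this equal to demand: 158 - 2pb = -3 + 5pb, so pb = 23.
Sellers receive ps = 23 + 14 = 37; q' = 158 − 2·23 = 112.
ΔCS = ½(92 + 112)(33 − 23) = 1020; ΔPS = ½(92 + 112)(37 − 33) = 408.
Government spending = 14 × 112 = 1568.
Net change = 1020 + 408 − 1568 = -140. The loss equals the DWL triangle ½·14·20.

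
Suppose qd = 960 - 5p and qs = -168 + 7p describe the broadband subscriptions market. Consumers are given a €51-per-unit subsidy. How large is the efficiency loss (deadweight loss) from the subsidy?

Deadweight loss = €3793.125

Pre-subsidy: 960 - 5p = -168 + 7p gives p* = 94, q* = 490.
With the rebate, buyers effectively pay pb = ps − 51, where ps is the price sellers receive.
Demand in terms of ps becomes qd = 960 − 5(ps − 51) = 1215 - 5ps. Setting this equal to supply: 1215 - 5ps = -168 + 7ps, so ps = 115.25.
Buyers pay pb = 115.25 − 51 = 64.25; q' = -168 + 7·115.25 = 638.75.
The subsidy expands output by 638.75 − 490 = 148.75 past the efficient level; on those units the gap between marginal cost and willingness to pay runs from 0 up to 51.
DWL = ½ × 51 × 148.75 = 3793.125.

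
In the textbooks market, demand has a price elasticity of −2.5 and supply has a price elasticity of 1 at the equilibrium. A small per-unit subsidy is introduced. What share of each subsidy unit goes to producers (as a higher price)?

For a small subsidy around the equilibrium, the benefit split depends on the relative slopes, which at a point are proportional to the elasticities.
Buyer share = εs/(εs + |εd|) = 1/(1 + 2.5) = 2/7; seller share = |εd|/(εs + |εd|) = 5/7.
So producers capture 5/7 of the subsidy.

Producer share = 5/7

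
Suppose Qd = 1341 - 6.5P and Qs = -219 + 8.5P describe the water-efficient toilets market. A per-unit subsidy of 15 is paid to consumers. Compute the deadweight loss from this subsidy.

Deadweight loss = 414.375

Pre-subsidy: 1341 - 6.5P = -219 + 8.5P gives P* = 104, Q* = 665.
With the rebate, buyers effectively pay Pb = Ps − 15, where Ps is the price sellers receive.
Demand in terms of Ps becomes Qd = 1341 − 6.5(Ps − 15) = 1438.5 - 6.5Ps. Setting this equal to supply: 1438.5 - 6.5Ps = -219 + 8.5Ps, so Ps = 110.5.
Buyers pay Pb = 110.5 − 15 = 95.5; Q' = -219 + 8.5·110.5 = 720.25.
The subsidy expands output by 720.25 − 665 = 55.25 past the efficient level; on those units the gap between marginal cost and willingness to pay runs from 0 up to 15.
DWL = ½ × 15 × 55.25 = 414.375.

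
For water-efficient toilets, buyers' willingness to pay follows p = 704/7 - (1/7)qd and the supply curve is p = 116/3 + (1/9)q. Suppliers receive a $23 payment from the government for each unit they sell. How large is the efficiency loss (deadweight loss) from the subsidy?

Deadweight loss = $1041.46875

Pre-subsidy: 704/7 - (1/7)q = 116/3 + (1/9)q gives q* = 243.75 and p* = 65.75.
With the subsidy, sellers receive ps = pb + 23 for each unit, where pb is the price buyers pay.
On the curves, pb = 704/7 - (1/7)q and ps = 116/3 + (1/9)q; the wedge ps − pb = 23 gives 116/3 + (1/9)q − (704/7 - (1/7)q) = 23, so q' = 334.3125.
Then pb = 704/7 − (1/7)·334.3125 = 52.8125 and ps = 116/3 + (1/9)·334.3125 = 75.8125.
The subsidy expands output by 334.3125 − 243.75 = 90.5625 past the efficient level; on those units the gap between marginal cost and willingness to pay runs from 0 up to 23.
DWL = ½ × 23 × 90.5625 = 1041.46875.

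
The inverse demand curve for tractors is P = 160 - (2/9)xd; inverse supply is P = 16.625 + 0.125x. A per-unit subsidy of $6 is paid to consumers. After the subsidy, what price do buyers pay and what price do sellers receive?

Buyers pay $64.4; sellers receive $70.4

Pre-subsidy: 160 - (2/9)x = 16.625 + 0.125x gives x* = 412.92 and P* = 68.24.
With the rebate, buyers effectively pay Pb = Ps − 6, where Ps is the price sellers receive.
On the curves, Pb = 160 - (2/9)x and Ps = 16.625 + 0.125x; the wedge Ps − Pb = 6 gives 16.625 + 0.125x − (160 - (2/9)x) = 6, so x' = 430.2.
Then Pb = 160 − (2/9)·430.2 = 64.4 and Ps = 16.625 + 0.125·430.2 = 70.4.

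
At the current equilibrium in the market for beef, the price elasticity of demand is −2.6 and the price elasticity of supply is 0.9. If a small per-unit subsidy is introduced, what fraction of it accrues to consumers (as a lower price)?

Consumer share = 9/35

For a small subsidy around the equilibrium, the benefit split depends on the relative slopes, which at a point are proportional to the elasticities.
Buyer share = εs/(εs + |εd|) = 0.9/(0.9 + 2.6) = 9/35; seller share = |εd|/(εs + |εd|) = 26/35.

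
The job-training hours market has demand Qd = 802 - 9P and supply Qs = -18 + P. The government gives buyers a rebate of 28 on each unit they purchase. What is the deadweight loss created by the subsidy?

Pre-subsidy: 802 - 9P = -18 + P gives P* = 82, Q* = 64.
With the rebate, buyers effectively pay Pb = Ps − 28, where Ps is the price sellers receive.
Demand in terms of Ps becomes Qd = 802 − 9(Ps − 28) = 1054 - 9Ps. Setting this equal to supply: 1054 - 9Ps = -18 + Ps, so Ps = 107.2.
Buyers pay Pb = 107.2 − 28 = 79.2; Q' = -18 + 1·107.2 = 89.2.
The subsidy expands output by 89.2 − 64 = 25.2 past the efficient level; on those units the gap between marginal cost and willingness to pay runs from 0 up to 28.
DWL = ½ × 28 × 25.2 = 352.8.

Deadweight loss = 352.8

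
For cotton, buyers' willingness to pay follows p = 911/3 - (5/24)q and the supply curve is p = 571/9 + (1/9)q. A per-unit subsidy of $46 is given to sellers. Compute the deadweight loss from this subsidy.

Deadweight loss = $3312

Pre-subsidy: 911/3 - (5/24)q = 571/9 + (1/9)q gives q* = 752 and p* = 147.
With the subsidy, sellers receive ps = pb + 46 for each unit, where pb is the price buyers pay.
On the curves, pb = 911/3 - (5/24)q and ps = 571/9 + (1/9)q; the wedge ps − pb = 46 gives 571/9 + (1/9)q − (911/3 - (5/24)q) = 46, so q' = 896.
Then pb = 911/3 − (5/24)·896 = 117 and ps = 571/9 + (1/9)·896 = 163.
The subsidy expands output by 896 − 752 = 144 past the efficient level; on those units the gap between marginal cost and willingness to pay runs from 0 up to 46.
DWL = ½ × 46 × 144 = 3312.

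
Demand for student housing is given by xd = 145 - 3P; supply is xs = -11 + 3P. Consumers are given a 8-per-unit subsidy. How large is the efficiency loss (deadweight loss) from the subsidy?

Deadweight loss = 48

Pre-subsidy: 145 - 3P = -11 + 3P gives P* = 26, x* = 67.
With the rebate, buyers effectively pay Pb = Ps − 8, where Ps is the price sellers receive.
Demand in terms of Ps becomes xd = 145 − 3(Ps − 8) = 169 - 3Ps. Setting this equal to supply: 169 - 3Ps = -11 + 3Ps, so Ps = 30.
Buyers pay Pb = 30 − 8 = 22; x' = -11 + 3·30 = 79.
The subsidy expands output by 79 − 67 = 12 past the efficient level; on those units the gap between marginal cost and willingness to pay runs from 0 up to 8.
DWL = ½ × 8 × 12 = 48.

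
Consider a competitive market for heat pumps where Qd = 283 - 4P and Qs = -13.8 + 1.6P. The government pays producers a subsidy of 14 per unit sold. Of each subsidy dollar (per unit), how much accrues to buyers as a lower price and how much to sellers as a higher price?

Pre-subsidy: 283 - 4P = -13.8 + 1.6P gives P* = 53, Q* = 71.
With the subsidy, sellers receive Ps = Pb + 14 for each unit, where Pb is the price buyers pay.
Supply in terms of Pb becomes Qs = -13.8 + 1.6(Pb + 14) = 8.6 + 1.6Pb. Setting this equal to demand: 283 - 4Pb = 8.6 + 1.6Pb, so Pb = 49.
Sellers receive Ps = 49 + 14 = 63; Q' = 283 − 4·49 = 87.
Buyers' price falls by P* − Pb = 53 − 49 = 4; sellers' price rises by Ps − P* = 63 − 53 = 10.

Buyers gain 4 per unit; sellers gain 10 per unit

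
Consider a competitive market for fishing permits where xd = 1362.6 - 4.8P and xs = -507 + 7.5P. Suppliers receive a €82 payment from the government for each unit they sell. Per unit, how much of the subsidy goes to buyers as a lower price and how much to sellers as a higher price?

Pre-subsidy: 1362.6 - 4.8P = -507 + 7.5P gives P* = 152, x* = 633.
With the subsidy, sellers receive Ps = Pb + 82 for each unit, where Pb is the price buyers pay.
Supply in terms of Pb becomes xs = -507 + 7.5(Pb + 82) = 108 + 7.5Pb. Setting this equal to demand: 1362.6 - 4.8Pb = 108 + 7.5Pb, so Pb = 102.
Sellers receive Ps = 102 + 82 = 184; x' = 1362.6 − 4.8·102 = 873.
Buyers' price falls by P* − Pb = 152 − 102 = 50; sellers' price rises by Ps − P* = 184 − 152 = 32.

Buyers gain €50 per unit; sellers gain €32 per unit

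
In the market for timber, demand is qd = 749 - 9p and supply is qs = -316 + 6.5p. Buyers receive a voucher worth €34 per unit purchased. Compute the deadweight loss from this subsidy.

Deadweight loss = 67626/31

Pre-subsidy: 749 - 9p = -316 + 6.5p gives p* = 2130/31, q* = 4049/31.
With the rebate, buyers effectively pay pb = ps − 34, where ps is the price sellers receive.
Demand in terms of ps becomes qd = 749 − 9(ps − 34) = 1055 - 9ps. Setting this equal to supply: 1055 - 9ps = -316 + 6.5ps, so ps = 2742/31.
Buyers pay pb = 2742/31 − 34 = 1688/31; q' = -316 + 6.5·(2742/31) = 8027/31.
The subsidy expands output by 8027/31 − 4049/31 = 3978/31 past the efficient level; on those units the gap between marginal cost and willingness to pay runs from 0 up to 34.
DWL = ½ × 34 × 3978/31 = 67626/31.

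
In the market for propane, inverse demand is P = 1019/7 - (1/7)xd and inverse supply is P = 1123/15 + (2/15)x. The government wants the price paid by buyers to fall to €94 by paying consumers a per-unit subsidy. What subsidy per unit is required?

At a buyer price of 94, quantity demanded is 1019 − 7·94 = 361.
Sellers supply 361 only when they receive Ps = 1123/15 + (2/15)·361 = 123.
s = Ps − Pb = 123 − 94 = 29.

Required subsidy s = €29 per unit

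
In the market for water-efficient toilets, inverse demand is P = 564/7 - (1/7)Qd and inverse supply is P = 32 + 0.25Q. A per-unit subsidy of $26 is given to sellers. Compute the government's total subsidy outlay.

Government cost = 54288/11

Pre-subsidy: 564/7 - (1/7)Q = 32 + 0.25Q gives Q* = 1360/11 and P* = 692/11.
With the subsidy, sellers receive Ps = Pb + 26 for each unit, where Pb is the price buyers pay.
On the curves, Pb = 564/7 - (1/7)Q and Ps = 32 + 0.25Q; the wedge Ps − Pb = 26 gives 32 + 0.25Q − (564/7 - (1/7)Q) = 26, so Q' = 2088/11.
Then Pb = 564/7 − (1/7)·(2088/11) = 588/11 and Ps = 32 + 0.25·(2088/11) = 874/11.
Government outlay = subsidy × quantity = 26 × 2088/11 = 54288/11.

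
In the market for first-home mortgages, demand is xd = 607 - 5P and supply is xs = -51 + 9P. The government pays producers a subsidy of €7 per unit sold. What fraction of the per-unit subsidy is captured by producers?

Producer share = 5/14

Pre-subsidy: 607 - 5P = -51 + 9P gives P* = 47, x* = 372.
With the subsidy, sellers receive Ps = Pb + 7 for each unit, where Pb is the price buyers pay.
Supply in terms of Pb becomes xs = -51 + 9(Pb + 7) = 12 + 9Pb. Setting this equal to demand: 607 - 5Pb = 12 + 9Pb, so Pb = 42.5.
Sellers receive Ps = 42.5 + 7 = 49.5; x' = 607 − 5·42.5 = 394.5.
Buyers' price falls by P* − Pb = 47 − 42.5 = 4.5; sellers' price rises by Ps − P* = 49.5 − 47 = 2.5.
So producers capture 2.5/7 = 5/14 of each unit of subsidy.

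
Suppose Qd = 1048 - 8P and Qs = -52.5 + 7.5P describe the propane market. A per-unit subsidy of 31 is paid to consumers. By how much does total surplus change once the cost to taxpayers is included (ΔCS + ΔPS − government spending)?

Pre-subsidy: 1048 - 8P = -52.5 + 7.5P gives P* = 71, Q* = 480.
With the rebate, buyers effectively pay Pb = Ps − 31, where Ps is the price sellers receive.
Demand in terms of Ps becomes Qd = 1048 − 8(Ps − 31) = 1296 - 8Ps. Setting this equal to supply: 1296 - 8Ps = -52.5 + 7.5Ps, so Ps = 87.
Buyers pay Pb = 87 − 31 = 56; Q' = -52.5 + 7.5·87 = 600.
ΔCS = ½(480 + 600)(71 − 56) = 8100; ΔPS = ½(480 + 600)(87 − 71) = 8640.
Government spending = 31 × 600 = 18600.
Net change = 8100 + 8640 − 18600 = -1860. The loss equals the DWL triangle ½·31·120.

Net change in total surplus = -1860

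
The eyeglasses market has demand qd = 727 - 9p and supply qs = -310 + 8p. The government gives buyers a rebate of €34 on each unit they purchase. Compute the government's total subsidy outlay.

Government cost = €10948

Pre-subsidy: 727 - 9p = -310 + 8p gives p* = 61, q* = 178.
With the rebate, buyers effectively pay pb = ps − 34, where ps is the price sellers receive.
Demand in terms of ps becomes qd = 727 − 9(ps − 34) = 1033 - 9ps. Setting this equal to supply: 1033 - 9ps = -310 + 8ps, so ps = 79.
Buyers pay pb = 79 − 34 = 45; q' = -310 + 8·79 = 322.
Government outlay = subsidy × quantity = 34 × 322 = 10948.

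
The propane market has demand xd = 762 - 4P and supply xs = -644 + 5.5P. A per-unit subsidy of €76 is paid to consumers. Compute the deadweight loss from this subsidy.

Pre-subsidy: 762 - 4P = -644 + 5.5P gives P* = 148, x* = 170.
With the rebate, buyers effectively pay Pb = Ps − 76, where Ps is the price sellers receive.
Demand in terms of Ps becomes xd = 762 − 4(Ps − 76) = 1066 - 4Ps. Setting this equal to supply: 1066 - 4Ps = -644 + 5.5Ps, so Ps = 180.
Buyers pay Pb = 180 − 76 = 104; x' = -644 + 5.5·180 = 346.
The subsidy expands output by 346 − 170 = 176 past the efficient level; on those units the gap between marginal cost and willingness to pay runs from 0 up to 76.
DWL = ½ × 76 × 176 = 6688.

Deadweight loss = €6688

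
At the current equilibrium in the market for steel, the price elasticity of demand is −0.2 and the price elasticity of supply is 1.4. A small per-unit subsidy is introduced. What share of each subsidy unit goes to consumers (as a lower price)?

For a small subsidy around the equilibrium, the benefit split depends on the relative slopes, which at a point are proportional to the elasticities.
Buyer share = εs/(εs + |εd|) = 1.4/(1.4 + 0.2) = 0.875; seller share = |εd|/(εs + |εd|) = 0.125.

Consumer share = 0.875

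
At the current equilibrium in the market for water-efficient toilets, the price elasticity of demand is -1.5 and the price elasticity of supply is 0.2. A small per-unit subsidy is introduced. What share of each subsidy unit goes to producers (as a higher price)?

For a small subsidy around the equilibrium, the benefit split depends on the relative slopes, which at a point are proportional to the elasticities.
Buyer share = εs/(εs + |εd|) = 0.2/(0.2 + 1.5) = 2/17; seller share = |εd|/(εs + |εd|) = 15/17.
So producers capture 15/17 of the subsidy.

Producer share = 15/17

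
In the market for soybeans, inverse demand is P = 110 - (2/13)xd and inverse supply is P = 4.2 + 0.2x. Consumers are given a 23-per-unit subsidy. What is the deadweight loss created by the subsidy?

Pre-subsidy: 110 - (2/13)x = 4.2 + 0.2x gives x* = 299 and P* = 64.
With the rebate, buyers effectively pay Pb = Ps − 23, where Ps is the price sellers receive.
On the curves, Pb = 110 - (2/13)x and Ps = 4.2 + 0.2x; the wedge Ps − Pb = 23 gives 4.2 + 0.2x − (110 - (2/13)x) = 23, so x' = 364.
Then Pb = 110 − (2/13)·364 = 54 and Ps = 4.2 + 0.2·364 = 77.
The subsidy expands output by 364 − 299 = 65 past the efficient level; on those units the gap between marginal cost and willingness to pay runs from 0 up to 23.
DWL = ½ × 23 × 65 = 747.5.

Deadweight loss = 747.5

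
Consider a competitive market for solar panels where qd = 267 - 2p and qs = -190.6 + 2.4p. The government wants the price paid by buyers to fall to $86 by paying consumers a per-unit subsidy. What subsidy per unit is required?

Required subsidy s = $33 per unit

At a buyer price of 86, quantity demanded is 267 − 2·86 = 95.
Sellers supply 95 only when they receive ps with -190.6 + 2.4·ps = 95, i.e. ps = 119.
s = ps − pb = 119 − 86 = 33.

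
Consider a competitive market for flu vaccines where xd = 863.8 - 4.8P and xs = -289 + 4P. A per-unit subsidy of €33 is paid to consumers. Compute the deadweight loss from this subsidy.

Pre-subsidy: 863.8 - 4.8P = -289 + 4P gives P* = 131, x* = 235.
With the rebate, buyers effectively pay Pb = Ps − 33, where Ps is the price sellers receive.
Demand in terms of Ps becomes xd = 863.8 − 4.8(Ps − 33) = 1022.2 - 4.8Ps. Setting this equal to supply: 1022.2 - 4.8Ps = -289 + 4Ps, so Ps = 149.
Buyers pay Pb = 149 − 33 = 116; x' = -289 + 4·149 = 307.
The subsidy expands output by 307 − 235 = 72 past the efficient level; on those units the gap between marginal cost and willingness to pay runs from 0 up to 33.
DWL = ½ × 33 × 72 = 1188.

Deadweight loss = €1188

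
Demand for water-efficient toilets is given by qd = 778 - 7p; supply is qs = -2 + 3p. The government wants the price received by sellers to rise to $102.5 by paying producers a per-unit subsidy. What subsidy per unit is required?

At a seller price of 102.5, quantity supplied is -2 + 3·102.5 = 305.5.
Buyers absorb 305.5 only when they pay pb with 778 − 7·pb = 305.5, i.e. pb = 67.5.
s = ps − pb = 102.5 − 67.5 = 35.

Required subsidy s = $35 per unit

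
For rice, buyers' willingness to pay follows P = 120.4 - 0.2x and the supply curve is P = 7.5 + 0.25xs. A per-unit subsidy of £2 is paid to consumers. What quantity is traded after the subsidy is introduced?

x' = 766/3

Pre-subsidy: 120.4 - 0.2x = 7.5 + 0.25x gives x* = 2258/9 and P* = 632/9.
With the rebate, buyers effectively pay Pb = Ps − 2, where Ps is the price sellers receive.
On the curves, Pb = 120.4 - 0.2x and Ps = 7.5 + 0.25x; the wedge Ps − Pb = 2 gives 7.5 + 0.25x − (120.4 - 0.2x) = 2, so x' = 766/3.
Then Pb = 120.4 − 0.2·(766/3) = 208/3 and Ps = 7.5 + 0.25·(766/3) = 214/3.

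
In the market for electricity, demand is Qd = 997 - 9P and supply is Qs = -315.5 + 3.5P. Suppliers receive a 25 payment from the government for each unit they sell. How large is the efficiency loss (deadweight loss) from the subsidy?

Pre-subsidy: 997 - 9P = -315.5 + 3.5P gives P* = 105, Q* = 52.
With the subsidy, sellers receive Ps = Pb + 25 for each unit, where Pb is the price buyers pay.
Supply in terms of Pb becomes Qs = -315.5 + 3.5(Pb + 25) = -228 + 3.5Pb. Setting this equal to demand: 997 - 9Pb = -228 + 3.5Pb, so Pb = 98.
Sellers receive Ps = 98 + 25 = 123; Q' = 997 − 9·98 = 115.
The subsidy expands output by 115 − 52 = 63 past the efficient level; on those units the gap between marginal cost and willingness to pay runs from 0 up to 25.
DWL = ½ × 25 × 63 = 787.5.

Deadweight loss = 787.5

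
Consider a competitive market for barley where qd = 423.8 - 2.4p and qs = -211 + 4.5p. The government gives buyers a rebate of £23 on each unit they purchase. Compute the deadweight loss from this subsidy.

Deadweight loss = £414

Pre-subsidy: 423.8 - 2.4p = -211 + 4.5p gives p* = 92, q* = 203.
With the rebate, buyers effectively pay pb = ps − 23, where ps is the price sellers receive.
Demand in terms of ps becomes qd = 423.8 − 2.4(ps − 23) = 479 - 2.4ps. Setting this equal to supply: 479 - 2.4ps = -211 + 4.5ps, so ps = 100.
Buyers pay pb = 100 − 23 = 77; q' = -211 + 4.5·100 = 239.
The subsidy expands output by 239 − 203 = 36 past the efficient level; on those units the gap between marginal cost and willingness to pay runs from 0 up to 23.
DWL = ½ × 23 × 36 = 414.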